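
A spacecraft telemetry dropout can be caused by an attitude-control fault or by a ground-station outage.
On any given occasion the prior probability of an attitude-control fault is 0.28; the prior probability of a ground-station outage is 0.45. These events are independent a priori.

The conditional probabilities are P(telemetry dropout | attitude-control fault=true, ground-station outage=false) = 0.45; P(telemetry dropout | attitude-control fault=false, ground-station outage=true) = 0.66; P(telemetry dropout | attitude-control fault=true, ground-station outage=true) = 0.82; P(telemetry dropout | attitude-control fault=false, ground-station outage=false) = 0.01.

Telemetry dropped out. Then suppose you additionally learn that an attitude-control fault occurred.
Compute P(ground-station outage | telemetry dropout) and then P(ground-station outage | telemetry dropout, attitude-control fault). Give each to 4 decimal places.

Enumerate the 4 (attitude-control fault, ground-station outage) configurations and weight by the priors:
  P(telemetry dropout) = 0.01·0.72·0.55 + 0.66·0.72·0.45 + 0.45·0.28·0.55 + 0.82·0.28·0.45
        = 0.003960 + 0.213840 + 0.069300 + 0.103320 = 0.390420
Configurations with ground-station outage contribute 0.317160, so
  P(ground-station outage | telemetry dropout) = 0.317160 / 0.390420 ≈ 0.8124

Now condition on the additional information:
By total probability over both values of ground-station outage:
  P(telemetry dropout | attitude-control fault) = 0.45×0.55 + 0.82×0.45
        = 0.247500 + 0.369000 = 0.616500
Configurations with ground-station outage contribute 0.369000, so
  P(ground-station outage | telemetry dropout, attitude-control fault) = 0.369000 / 0.616500 ≈ 0.5985

P(ground-station outage | telemetry dropout) ≈ 0.8124; P(ground-station outage | telemetry dropout, attitude-control fault) ≈ 0.5985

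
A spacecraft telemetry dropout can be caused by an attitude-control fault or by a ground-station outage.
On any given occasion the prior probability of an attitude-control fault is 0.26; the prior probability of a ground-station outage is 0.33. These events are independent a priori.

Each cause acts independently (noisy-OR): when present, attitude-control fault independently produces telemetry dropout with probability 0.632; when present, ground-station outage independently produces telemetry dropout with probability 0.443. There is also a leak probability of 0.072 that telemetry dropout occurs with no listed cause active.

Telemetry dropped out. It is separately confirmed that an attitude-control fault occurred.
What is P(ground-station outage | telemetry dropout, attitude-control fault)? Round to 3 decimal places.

P(ground-station outage | telemetry dropout, attitude-control fault) ≈ 0.377

Under noisy-OR, P(telemetry dropout | causes) = 1 − (1−0.072)·∏(1−qᵢ) over the active causes.
For the numerator, keep only ground-station outage=true terms: 0.809782·0.33 = 0.267228
Denominator P(telemetry dropout | attitude-control fault): 0.658496·0.67 + 0.809782·0.33 = 0.708420
P(ground-station outage | telemetry dropout, attitude-control fault) = 0.267228/0.708420 ≈ 0.377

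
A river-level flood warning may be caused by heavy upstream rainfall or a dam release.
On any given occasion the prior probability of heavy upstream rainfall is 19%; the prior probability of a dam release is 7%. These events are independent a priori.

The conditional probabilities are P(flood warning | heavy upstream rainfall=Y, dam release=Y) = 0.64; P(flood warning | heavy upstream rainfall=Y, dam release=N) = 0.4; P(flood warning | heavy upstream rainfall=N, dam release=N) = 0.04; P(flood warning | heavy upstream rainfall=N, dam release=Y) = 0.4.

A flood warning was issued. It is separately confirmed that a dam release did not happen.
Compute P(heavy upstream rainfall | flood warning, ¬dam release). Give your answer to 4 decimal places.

Sum P(flood warning|·) weighted by the priors over both values of heavy upstream rainfall:
  P(flood warning | ¬dam release) = 0.04·0.81 + 0.4·0.19
        = 0.032400 + 0.076000 = 0.108400
The terms with heavy upstream rainfall present sum to 0.076000, so
  P(heavy upstream rainfall | flood warning, ¬dam release) = 0.076000 / 0.108400 ≈ 0.7011

P(heavy upstream rainfall | flood warning, ¬dam release) ≈ 0.7011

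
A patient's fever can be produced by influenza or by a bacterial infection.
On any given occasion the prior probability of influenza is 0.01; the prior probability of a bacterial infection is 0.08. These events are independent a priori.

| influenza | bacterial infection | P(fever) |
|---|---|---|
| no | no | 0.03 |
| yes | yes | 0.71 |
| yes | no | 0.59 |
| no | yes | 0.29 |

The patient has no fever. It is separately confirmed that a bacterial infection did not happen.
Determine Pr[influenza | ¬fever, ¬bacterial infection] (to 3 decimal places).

Pr[influenza | ¬fever, ¬bacterial infection] ≈ 0.004

Weight on influenza=true, given the evidence: 0.41×0.01 = 0.004100
Denominator P(¬fever | ¬bacterial infection): 0.97×0.99 + 0.41×0.01 = 0.964400
Posterior = 0.004100 / 0.964400 ≈ 0.004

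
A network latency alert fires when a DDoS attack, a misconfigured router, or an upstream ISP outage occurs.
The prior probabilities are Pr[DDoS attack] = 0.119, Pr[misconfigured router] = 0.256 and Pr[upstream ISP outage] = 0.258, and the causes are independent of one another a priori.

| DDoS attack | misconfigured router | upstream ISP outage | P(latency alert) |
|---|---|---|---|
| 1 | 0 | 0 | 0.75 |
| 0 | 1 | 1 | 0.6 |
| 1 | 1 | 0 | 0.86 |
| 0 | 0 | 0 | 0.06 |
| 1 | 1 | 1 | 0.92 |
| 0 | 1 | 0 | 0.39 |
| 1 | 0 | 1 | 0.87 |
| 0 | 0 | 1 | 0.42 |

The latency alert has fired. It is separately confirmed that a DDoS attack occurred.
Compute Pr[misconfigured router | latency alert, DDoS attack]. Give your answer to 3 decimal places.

Pr[misconfigured router | latency alert, DDoS attack] ≈ 0.278

P(latency alert | DDoS attack) = 0.75*0.744*0.742 + 0.87*0.744*0.258 + 0.86*0.256*0.742 + 0.92*0.256*0.258 = 0.414036 + 0.166998 + 0.163359 + 0.060764 = 0.805157
Restricting to configurations with misconfigured router present: 0.163359 + 0.060764 = 0.224123.
So P(misconfigured router | latency alert, DDoS attack) = 0.224123/0.805157 ≈ 0.278.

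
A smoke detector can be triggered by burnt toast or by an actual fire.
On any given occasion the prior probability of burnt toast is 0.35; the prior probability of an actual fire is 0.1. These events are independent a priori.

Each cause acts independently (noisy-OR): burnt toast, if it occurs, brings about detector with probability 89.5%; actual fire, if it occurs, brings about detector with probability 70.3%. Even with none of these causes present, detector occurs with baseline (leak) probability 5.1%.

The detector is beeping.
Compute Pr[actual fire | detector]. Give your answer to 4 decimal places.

Pr[actual fire | detector] ≈ 0.2046

Under noisy-OR, P(detector | causes) = 1 − (1−0.051)·∏(1−qᵢ) over the active causes.
For the numerator, keep only actual fire=true terms: 0.046680 + 0.033964 = 0.080644
Normalizer over all consistent configurations: 0.051×0.65×0.9 + 0.718147×0.65×0.1 + 0.900355×0.35×0.9 + 0.970405×0.35×0.1 = 0.394091
Posterior = 0.080644 / 0.394091 ≈ 0.2046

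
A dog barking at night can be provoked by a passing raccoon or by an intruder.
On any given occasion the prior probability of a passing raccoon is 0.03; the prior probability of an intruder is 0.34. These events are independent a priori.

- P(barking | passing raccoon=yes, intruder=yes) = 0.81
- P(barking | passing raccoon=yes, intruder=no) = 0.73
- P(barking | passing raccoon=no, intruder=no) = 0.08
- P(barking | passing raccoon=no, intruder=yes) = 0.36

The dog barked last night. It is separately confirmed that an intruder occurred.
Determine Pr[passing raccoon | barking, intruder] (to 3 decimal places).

P(barking | intruder) = 0.36·0.97 + 0.81·0.03 = 0.349200 + 0.024300 = 0.373500
Restricting to configurations with passing raccoon present: 0.81·0.03 = 0.024300.
Hence the posterior is 0.024300/0.373500 ≈ 0.065.

Pr[passing raccoon | barking, intruder] ≈ 0.065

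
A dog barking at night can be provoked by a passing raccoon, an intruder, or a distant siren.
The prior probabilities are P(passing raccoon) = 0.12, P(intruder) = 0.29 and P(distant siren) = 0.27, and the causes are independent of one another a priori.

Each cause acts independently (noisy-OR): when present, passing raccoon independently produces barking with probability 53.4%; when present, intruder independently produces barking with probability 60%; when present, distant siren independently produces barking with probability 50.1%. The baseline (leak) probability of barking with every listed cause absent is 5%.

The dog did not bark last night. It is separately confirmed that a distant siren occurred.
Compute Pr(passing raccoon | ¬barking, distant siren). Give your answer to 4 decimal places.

Pr(passing raccoon | ¬barking, distant siren) ≈ 0.0597

Under noisy-OR, P(barking | causes) = 1 − (1−0.05)·∏(1−qᵢ) over the active causes.
P(¬barking | distant siren) = 0.47405×0.88×0.71 + 0.18962×0.88×0.29 + 0.220907×0.12×0.71 + 0.088363×0.12×0.29 = 0.296186 + 0.048391 + 0.018821 + 0.003075 = 0.366473
Restricting to configurations with passing raccoon present: 0.018821 + 0.003075 = 0.021896.
P(passing raccoon | ¬barking, distant siren) = 0.021896 / 0.366473 ≈ 0.0597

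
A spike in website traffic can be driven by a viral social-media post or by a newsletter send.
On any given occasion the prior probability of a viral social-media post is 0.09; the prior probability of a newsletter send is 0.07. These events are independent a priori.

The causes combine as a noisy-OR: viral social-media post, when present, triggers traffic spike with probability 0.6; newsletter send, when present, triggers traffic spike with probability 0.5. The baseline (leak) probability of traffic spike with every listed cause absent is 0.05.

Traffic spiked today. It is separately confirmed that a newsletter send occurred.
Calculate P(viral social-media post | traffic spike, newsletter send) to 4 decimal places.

Under noisy-OR, P(traffic spike | causes) = 1 − (1−0.05)·∏(1−qᵢ) over the active causes.
Sum P(traffic spike|·) weighted by the priors over both values of viral social-media post:
  P(traffic spike | newsletter send) = 0.525*0.91 + 0.81*0.09
        = 0.477750 + 0.072900 = 0.550650
Configurations with viral social-media post contribute 0.072900, so
  P(viral social-media post | traffic spike, newsletter send) = 0.072900 / 0.550650 ≈ 0.1324

P(viral social-media post | traffic spike, newsletter send) ≈ 0.1324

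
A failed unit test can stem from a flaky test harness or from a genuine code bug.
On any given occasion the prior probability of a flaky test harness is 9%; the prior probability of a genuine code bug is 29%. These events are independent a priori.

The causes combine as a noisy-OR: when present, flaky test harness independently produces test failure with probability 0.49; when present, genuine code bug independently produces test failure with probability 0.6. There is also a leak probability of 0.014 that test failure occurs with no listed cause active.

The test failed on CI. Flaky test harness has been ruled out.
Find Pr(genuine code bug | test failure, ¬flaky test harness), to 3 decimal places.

Pr(genuine code bug | test failure, ¬flaky test harness) ≈ 0.946

Under noisy-OR, P(test failure | causes) = 1 − (1−0.014)·∏(1−qᵢ) over the active causes.
Numerator (weight on configurations with genuine code bug): 0.6056×0.29 = 0.175624
Normalizer over all consistent configurations: 0.014×0.71 + 0.6056×0.29 = 0.185564
Posterior = 0.175624 / 0.185564 ≈ 0.946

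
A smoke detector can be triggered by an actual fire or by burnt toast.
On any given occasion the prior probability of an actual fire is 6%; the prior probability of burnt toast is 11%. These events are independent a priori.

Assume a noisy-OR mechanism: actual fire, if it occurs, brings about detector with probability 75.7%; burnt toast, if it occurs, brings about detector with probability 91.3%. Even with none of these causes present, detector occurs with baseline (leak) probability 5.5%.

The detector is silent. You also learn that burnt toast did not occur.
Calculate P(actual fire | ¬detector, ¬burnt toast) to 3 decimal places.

P(actual fire | ¬detector, ¬burnt toast) ≈ 0.015

Under noisy-OR, P(detector | causes) = 1 − (1−0.055)·∏(1−qᵢ) over the active causes.
P(¬detector | ¬burnt toast) = 0.945·0.94 + 0.229635·0.06 = 0.888300 + 0.013778 = 0.902078
Restricting to configurations with actual fire present: 0.229635·0.06 = 0.013778.
So P(actual fire | ¬detector, ¬burnt toast) = 0.013778/0.902078 ≈ 0.015.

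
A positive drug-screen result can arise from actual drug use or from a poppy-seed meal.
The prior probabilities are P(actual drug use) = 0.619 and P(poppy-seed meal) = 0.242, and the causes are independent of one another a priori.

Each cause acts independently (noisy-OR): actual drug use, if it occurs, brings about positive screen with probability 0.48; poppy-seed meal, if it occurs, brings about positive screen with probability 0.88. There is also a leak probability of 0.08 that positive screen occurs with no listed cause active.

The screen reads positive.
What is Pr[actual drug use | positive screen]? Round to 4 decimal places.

Under noisy-OR, P(positive screen | causes) = 1 − (1−0.08)·∏(1−qᵢ) over the active causes.
P(positive screen) = 0.08·0.381·0.758 + 0.8896·0.381·0.242 + 0.5216·0.619·0.758 + 0.942592·0.619·0.242 = 0.023104 + 0.082023 + 0.244736 + 0.141198 = 0.491061
Restricting to configurations with actual drug use present: 0.244736 + 0.141198 = 0.385934.
So P(actual drug use | positive screen) = 0.385934/0.491061 ≈ 0.7859.

Pr[actual drug use | positive screen] ≈ 0.7859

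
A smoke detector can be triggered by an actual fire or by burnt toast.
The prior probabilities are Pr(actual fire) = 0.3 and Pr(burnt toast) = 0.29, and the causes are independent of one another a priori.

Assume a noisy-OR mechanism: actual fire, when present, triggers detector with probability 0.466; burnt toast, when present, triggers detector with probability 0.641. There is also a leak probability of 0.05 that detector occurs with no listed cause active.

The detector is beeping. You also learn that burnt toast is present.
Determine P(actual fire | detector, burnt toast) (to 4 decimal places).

P(actual fire | detector, burnt toast) ≈ 0.3472

Under noisy-OR, P(detector | causes) = 1 − (1−0.05)·∏(1−qᵢ) over the active causes.
Enumerate both values of actual fire and weight by the priors:
  P(detector | burnt toast) = 0.65895*0.7 + 0.817879*0.3
        = 0.461265 + 0.245364 = 0.706629
Configurations with actual fire contribute 0.245364, so
  P(actual fire | detector, burnt toast) = 0.245364 / 0.706629 ≈ 0.3472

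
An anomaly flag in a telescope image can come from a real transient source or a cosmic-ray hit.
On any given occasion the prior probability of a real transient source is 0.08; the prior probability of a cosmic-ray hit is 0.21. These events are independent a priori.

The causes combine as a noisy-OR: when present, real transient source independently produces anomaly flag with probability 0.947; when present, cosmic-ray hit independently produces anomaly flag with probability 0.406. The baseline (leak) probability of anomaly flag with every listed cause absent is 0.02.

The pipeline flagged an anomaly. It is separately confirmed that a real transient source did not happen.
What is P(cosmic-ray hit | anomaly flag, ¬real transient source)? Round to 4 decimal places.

Under noisy-OR, P(anomaly flag | causes) = 1 − (1−0.02)·∏(1−qᵢ) over the active causes.
P(anomaly flag | ¬real transient source) = 0.02·0.79 + 0.41788·0.21 = 0.015800 + 0.087755 = 0.103555
Of this, 0.087755 comes from 0.41788·0.21 (the cosmic-ray hit=true cases).
Hence the posterior is 0.087755/0.103555 ≈ 0.8474.

P(cosmic-ray hit | anomaly flag, ¬real transient source) ≈ 0.8474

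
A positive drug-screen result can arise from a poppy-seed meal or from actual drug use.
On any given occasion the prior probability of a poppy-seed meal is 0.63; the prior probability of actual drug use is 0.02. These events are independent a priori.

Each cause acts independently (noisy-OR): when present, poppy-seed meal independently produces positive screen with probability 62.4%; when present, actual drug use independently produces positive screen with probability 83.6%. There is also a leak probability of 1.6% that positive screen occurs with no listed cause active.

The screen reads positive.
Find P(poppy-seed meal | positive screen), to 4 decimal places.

Under noisy-OR, P(positive screen | causes) = 1 − (1−0.016)·∏(1−qᵢ) over the active causes.
Numerator (weight on configurations with poppy-seed meal): 0.388972 + 0.011835 = 0.400807
Normalizer over all consistent configurations: 0.016*0.37*0.98 + 0.838624*0.37*0.02 + 0.630016*0.63*0.98 + 0.939323*0.63*0.02 = 0.412815
Posterior = 0.400807 / 0.412815 ≈ 0.9709

P(poppy-seed meal | positive screen) ≈ 0.9709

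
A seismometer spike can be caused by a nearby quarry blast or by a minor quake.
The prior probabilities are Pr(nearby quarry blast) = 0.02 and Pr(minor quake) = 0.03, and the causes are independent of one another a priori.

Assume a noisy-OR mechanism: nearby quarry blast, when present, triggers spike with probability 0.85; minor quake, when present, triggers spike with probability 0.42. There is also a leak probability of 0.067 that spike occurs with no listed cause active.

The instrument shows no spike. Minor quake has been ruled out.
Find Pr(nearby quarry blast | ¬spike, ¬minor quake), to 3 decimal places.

Under noisy-OR, P(spike | causes) = 1 − (1−0.067)·∏(1−qᵢ) over the active causes.
By total probability over both values of nearby quarry blast:
  P(¬spike | ¬minor quake) = 0.933·0.98 + 0.13995·0.02
        = 0.914340 + 0.002799 = 0.917139
Keeping only the nearby quarry blast-present terms gives 0.002799, so
  P(nearby quarry blast | ¬spike, ¬minor quake) = 0.002799 / 0.917139 ≈ 0.003

Pr(nearby quarry blast | ¬spike, ¬minor quake) ≈ 0.003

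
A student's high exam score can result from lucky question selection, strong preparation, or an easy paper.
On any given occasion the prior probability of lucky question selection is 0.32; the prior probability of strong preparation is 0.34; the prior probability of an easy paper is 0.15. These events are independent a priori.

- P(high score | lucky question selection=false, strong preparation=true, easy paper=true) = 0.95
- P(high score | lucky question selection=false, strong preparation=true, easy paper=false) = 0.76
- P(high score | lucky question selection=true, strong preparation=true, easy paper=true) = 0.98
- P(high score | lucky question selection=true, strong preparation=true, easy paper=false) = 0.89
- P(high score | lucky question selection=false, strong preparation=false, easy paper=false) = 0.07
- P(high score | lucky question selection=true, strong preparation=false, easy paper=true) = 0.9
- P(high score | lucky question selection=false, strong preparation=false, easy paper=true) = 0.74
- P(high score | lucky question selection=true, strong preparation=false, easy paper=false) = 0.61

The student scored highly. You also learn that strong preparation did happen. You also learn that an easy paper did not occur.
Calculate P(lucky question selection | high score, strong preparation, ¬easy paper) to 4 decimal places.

P(high score | strong preparation, ¬easy paper) = 0.76×0.68 + 0.89×0.32 = 0.516800 + 0.284800 = 0.801600
The lucky question selection-present share is 0.89×0.32 = 0.284800.
Hence the posterior is 0.284800/0.801600 ≈ 0.3553.

P(lucky question selection | high score, strong preparation, ¬easy paper) ≈ 0.3553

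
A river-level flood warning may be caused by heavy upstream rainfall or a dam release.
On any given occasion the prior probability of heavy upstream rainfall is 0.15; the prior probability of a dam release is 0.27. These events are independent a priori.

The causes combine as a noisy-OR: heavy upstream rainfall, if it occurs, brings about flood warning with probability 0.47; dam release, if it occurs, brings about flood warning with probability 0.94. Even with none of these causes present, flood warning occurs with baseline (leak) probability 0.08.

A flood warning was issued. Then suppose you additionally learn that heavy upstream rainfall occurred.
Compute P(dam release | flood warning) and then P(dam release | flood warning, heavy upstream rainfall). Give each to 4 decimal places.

Under noisy-OR, P(flood warning | causes) = 1 − (1−0.08)·∏(1−qᵢ) over the active causes.
P(flood warning) = 0.08·0.85·0.73 + 0.9448·0.85·0.27 + 0.5124·0.15·0.73 + 0.970744·0.15·0.27 = 0.049640 + 0.216832 + 0.056108 + 0.039315 = 0.361895
Restricting to configurations with dam release present: 0.216832 + 0.039315 = 0.256147.
So P(dam release | flood warning) = 0.256147/0.361895 ≈ 0.7078.

With the extra evidence:
Numerator (weight on configurations with dam release): 0.970744·0.27 = 0.262101
Normalizer over all consistent configurations: 0.5124·0.73 + 0.970744·0.27 = 0.636153
Posterior = 0.262101 / 0.636153 ≈ 0.4120

P(dam release | flood warning) ≈ 0.7078; P(dam release | flood warning, heavy upstream rainfall) ≈ 0.4120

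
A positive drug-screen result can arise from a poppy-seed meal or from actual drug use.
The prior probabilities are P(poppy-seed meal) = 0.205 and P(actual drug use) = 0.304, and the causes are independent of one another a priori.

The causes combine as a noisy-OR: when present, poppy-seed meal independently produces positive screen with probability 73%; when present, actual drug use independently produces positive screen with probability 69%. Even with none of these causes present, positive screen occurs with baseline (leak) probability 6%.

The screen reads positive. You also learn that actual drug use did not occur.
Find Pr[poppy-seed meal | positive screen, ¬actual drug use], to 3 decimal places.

Under noisy-OR, P(positive screen | causes) = 1 − (1−0.06)·∏(1−qᵢ) over the active causes.
For the numerator, keep only poppy-seed meal=true terms: 0.7462*0.205 = 0.152971
Normalizer over all consistent configurations: 0.06*0.795 + 0.7462*0.205 = 0.200671
Posterior = 0.152971 / 0.200671 ≈ 0.762

Pr[poppy-seed meal | positive screen, ¬actual drug use] ≈ 0.762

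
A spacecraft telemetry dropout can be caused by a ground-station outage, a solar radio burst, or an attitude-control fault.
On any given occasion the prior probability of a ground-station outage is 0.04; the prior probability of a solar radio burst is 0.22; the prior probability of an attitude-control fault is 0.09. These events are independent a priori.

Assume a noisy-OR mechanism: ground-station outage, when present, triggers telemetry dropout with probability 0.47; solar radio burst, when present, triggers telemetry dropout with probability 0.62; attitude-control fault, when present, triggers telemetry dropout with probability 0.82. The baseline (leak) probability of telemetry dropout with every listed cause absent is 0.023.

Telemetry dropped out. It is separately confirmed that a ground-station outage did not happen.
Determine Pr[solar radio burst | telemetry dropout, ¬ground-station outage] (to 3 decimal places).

Pr[solar radio burst | telemetry dropout, ¬ground-station outage] ≈ 0.661

Under noisy-OR, P(telemetry dropout | causes) = 1 − (1−0.023)·∏(1−qᵢ) over the active causes.
By total probability over the 4 (solar radio burst, attitude-control fault) configurations:
  P(telemetry dropout | ¬ground-station outage) = 0.023*0.78*0.91 + 0.82414*0.78*0.09 + 0.62874*0.22*0.91 + 0.933173*0.22*0.09
        = 0.016325 + 0.057855 + 0.125874 + 0.018477 = 0.218531
The terms with solar radio burst present sum to 0.144351, so
  P(solar radio burst | telemetry dropout, ¬ground-station outage) = 0.144351 / 0.218531 ≈ 0.661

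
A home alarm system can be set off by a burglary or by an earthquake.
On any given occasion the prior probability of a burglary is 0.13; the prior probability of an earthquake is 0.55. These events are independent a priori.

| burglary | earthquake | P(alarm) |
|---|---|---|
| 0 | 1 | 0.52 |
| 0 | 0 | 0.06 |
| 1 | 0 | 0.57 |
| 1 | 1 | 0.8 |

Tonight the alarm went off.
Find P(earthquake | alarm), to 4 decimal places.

Enumerate the 4 (burglary, earthquake) configurations and weight by the priors:
  P(alarm) = 0.06*0.87*0.45 + 0.52*0.87*0.55 + 0.57*0.13*0.45 + 0.8*0.13*0.55
        = 0.023490 + 0.248820 + 0.033345 + 0.057200 = 0.362855
Configurations with earthquake contribute 0.306020, so
  P(earthquake | alarm) = 0.306020 / 0.362855 ≈ 0.8434

P(earthquake | alarm) ≈ 0.8434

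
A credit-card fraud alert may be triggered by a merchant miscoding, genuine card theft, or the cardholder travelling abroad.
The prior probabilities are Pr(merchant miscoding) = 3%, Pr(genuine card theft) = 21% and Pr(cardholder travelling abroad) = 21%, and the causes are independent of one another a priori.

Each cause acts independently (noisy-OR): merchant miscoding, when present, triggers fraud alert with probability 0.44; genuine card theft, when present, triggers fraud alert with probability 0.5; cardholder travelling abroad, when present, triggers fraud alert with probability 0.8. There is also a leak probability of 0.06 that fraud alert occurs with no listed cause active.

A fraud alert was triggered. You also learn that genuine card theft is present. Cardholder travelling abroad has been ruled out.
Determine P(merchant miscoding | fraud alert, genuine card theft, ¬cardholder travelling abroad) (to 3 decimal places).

P(merchant miscoding | fraud alert, genuine card theft, ¬cardholder travelling abroad) ≈ 0.041

Under noisy-OR, P(fraud alert | causes) = 1 − (1−0.06)·∏(1−qᵢ) over the active causes.
Sum P(fraud alert|·) weighted by the priors over both values of merchant miscoding:
  P(fraud alert | genuine card theft, ¬cardholder travelling abroad) = 0.53·0.97 + 0.7368·0.03
        = 0.514100 + 0.022104 = 0.536204
Keeping only the merchant miscoding-present terms gives 0.022104, so
  P(merchant miscoding | fraud alert, genuine card theft, ¬cardholder travelling abroad) = 0.022104 / 0.536204 ≈ 0.041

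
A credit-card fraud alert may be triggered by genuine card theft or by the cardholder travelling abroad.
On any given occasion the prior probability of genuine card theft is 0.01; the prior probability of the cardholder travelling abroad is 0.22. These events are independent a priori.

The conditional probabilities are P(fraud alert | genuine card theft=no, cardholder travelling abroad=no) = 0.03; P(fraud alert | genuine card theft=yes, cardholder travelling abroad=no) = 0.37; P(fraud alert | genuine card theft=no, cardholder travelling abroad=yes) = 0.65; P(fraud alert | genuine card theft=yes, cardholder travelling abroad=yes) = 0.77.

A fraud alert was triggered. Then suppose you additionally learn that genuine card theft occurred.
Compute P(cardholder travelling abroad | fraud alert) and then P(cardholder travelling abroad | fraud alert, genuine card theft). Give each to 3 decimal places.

Numerator (weight on configurations with cardholder travelling abroad): 0.141570 + 0.001694 = 0.143264
Normalizer over all consistent configurations: 0.03·0.99·0.78 + 0.65·0.99·0.22 + 0.37·0.01·0.78 + 0.77·0.01·0.22 = 0.169316
Posterior = 0.143264 / 0.169316 ≈ 0.846

Now condition on the additional information:
By total probability over both values of cardholder travelling abroad:
  P(fraud alert | genuine card theft) = 0.37*0.78 + 0.77*0.22
        = 0.288600 + 0.169400 = 0.458000
Keeping only the cardholder travelling abroad-present terms gives 0.169400, so
  P(cardholder travelling abroad | fraud alert, genuine card theft) = 0.169400 / 0.458000 ≈ 0.370
Conditioning on genuine card theft lowers the posterior on cardholder travelling abroad: the classic explaining-away effect in a common-effect structure.

P(cardholder travelling abroad | fraud alert) ≈ 0.846; P(cardholder travelling abroad | fraud alert, genuine card theft) ≈ 0.370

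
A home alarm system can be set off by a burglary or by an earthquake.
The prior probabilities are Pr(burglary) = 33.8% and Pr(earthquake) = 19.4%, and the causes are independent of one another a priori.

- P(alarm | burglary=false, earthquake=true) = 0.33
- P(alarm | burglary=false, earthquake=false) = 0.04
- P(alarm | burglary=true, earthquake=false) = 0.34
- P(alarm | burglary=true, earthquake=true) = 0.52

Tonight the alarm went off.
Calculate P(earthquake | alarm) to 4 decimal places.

P(earthquake | alarm) ≈ 0.4016

P(alarm) = 0.04·0.662·0.806 + 0.33·0.662·0.194 + 0.34·0.338·0.806 + 0.52·0.338·0.194 = 0.021343 + 0.042381 + 0.092626 + 0.034097 = 0.190447
The earthquake-present share is 0.042381 + 0.034097 = 0.076478.
P(earthquake | alarm) = 0.076478 / 0.190447 ≈ 0.4016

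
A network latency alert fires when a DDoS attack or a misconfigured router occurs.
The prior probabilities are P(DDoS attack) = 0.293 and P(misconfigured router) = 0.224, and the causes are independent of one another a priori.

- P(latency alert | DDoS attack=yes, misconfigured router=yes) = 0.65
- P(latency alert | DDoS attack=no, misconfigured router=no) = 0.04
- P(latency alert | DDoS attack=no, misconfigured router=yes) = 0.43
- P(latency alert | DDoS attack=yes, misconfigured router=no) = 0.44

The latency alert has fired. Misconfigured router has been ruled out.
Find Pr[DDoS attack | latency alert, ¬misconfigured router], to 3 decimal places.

Sum P(latency alert|·) weighted by the priors over both values of DDoS attack:
  P(latency alert | ¬misconfigured router) = 0.04×0.707 + 0.44×0.293
        = 0.028280 + 0.128920 = 0.157200
Keeping only the DDoS attack-present terms gives 0.128920, so
  P(DDoS attack | latency alert, ¬misconfigured router) = 0.128920 / 0.157200 ≈ 0.820

Pr[DDoS attack | latency alert, ¬misconfigured router] ≈ 0.820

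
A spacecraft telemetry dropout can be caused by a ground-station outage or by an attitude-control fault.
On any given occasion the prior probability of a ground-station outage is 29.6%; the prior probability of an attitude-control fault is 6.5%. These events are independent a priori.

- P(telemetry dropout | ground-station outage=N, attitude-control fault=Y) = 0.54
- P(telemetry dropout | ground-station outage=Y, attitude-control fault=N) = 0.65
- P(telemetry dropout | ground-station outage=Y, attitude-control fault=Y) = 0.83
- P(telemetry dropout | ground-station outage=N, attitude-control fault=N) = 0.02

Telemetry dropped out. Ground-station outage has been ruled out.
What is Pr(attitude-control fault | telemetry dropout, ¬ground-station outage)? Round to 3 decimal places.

Weight on attitude-control fault=true, given the evidence: 0.54*0.065 = 0.035100
The normalizing constant is 0.02*0.935 + 0.54*0.065 = 0.053800
Posterior = 0.035100 / 0.053800 ≈ 0.652

Pr(attitude-control fault | telemetry dropout, ¬ground-station outage) ≈ 0.652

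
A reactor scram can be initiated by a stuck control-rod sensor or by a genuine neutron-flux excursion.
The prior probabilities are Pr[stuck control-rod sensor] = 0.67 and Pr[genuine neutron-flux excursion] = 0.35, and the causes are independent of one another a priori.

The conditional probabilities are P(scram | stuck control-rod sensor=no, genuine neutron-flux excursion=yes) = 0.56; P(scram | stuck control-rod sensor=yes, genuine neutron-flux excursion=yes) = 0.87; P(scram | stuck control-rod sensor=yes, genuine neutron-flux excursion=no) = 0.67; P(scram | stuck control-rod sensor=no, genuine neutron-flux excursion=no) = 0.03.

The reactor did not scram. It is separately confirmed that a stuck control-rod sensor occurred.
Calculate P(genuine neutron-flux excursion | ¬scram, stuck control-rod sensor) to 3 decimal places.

By total probability over both values of genuine neutron-flux excursion:
  P(¬scram | stuck control-rod sensor) = 0.33*0.65 + 0.13*0.35
        = 0.214500 + 0.045500 = 0.260000
Keeping only the genuine neutron-flux excursion-present terms gives 0.045500, so
  P(genuine neutron-flux excursion | ¬scram, stuck control-rod sensor) = 0.045500 / 0.260000 ≈ 0.175

P(genuine neutron-flux excursion | ¬scram, stuck control-rod sensor) ≈ 0.175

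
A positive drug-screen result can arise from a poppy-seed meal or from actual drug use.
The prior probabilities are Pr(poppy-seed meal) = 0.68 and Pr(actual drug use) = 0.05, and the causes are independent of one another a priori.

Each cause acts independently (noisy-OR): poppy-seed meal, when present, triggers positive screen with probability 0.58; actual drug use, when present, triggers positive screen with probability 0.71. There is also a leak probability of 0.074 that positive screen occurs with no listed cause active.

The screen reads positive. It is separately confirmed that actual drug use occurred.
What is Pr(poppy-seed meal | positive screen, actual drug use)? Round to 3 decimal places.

Under noisy-OR, P(positive screen | causes) = 1 − (1−0.074)·∏(1−qᵢ) over the active causes.
P(positive screen | actual drug use) = 0.73146*0.32 + 0.887213*0.68 = 0.234067 + 0.603305 = 0.837372
Restricting to configurations with poppy-seed meal present: 0.887213*0.68 = 0.603305.
So P(poppy-seed meal | positive screen, actual drug use) = 0.603305/0.837372 ≈ 0.720.

Pr(poppy-seed meal | positive screen, actual drug use) ≈ 0.720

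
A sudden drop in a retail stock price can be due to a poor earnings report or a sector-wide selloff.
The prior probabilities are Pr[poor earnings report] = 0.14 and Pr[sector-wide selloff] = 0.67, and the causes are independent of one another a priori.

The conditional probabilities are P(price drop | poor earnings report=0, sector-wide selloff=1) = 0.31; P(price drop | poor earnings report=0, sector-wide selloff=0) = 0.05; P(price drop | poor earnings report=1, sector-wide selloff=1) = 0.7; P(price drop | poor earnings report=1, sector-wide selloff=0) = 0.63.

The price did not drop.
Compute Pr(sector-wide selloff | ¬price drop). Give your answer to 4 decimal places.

P(¬price drop) = 0.95×0.86×0.33 + 0.69×0.86×0.67 + 0.37×0.14×0.33 + 0.3×0.14×0.67 = 0.269610 + 0.397578 + 0.017094 + 0.028140 = 0.712422
Of this, 0.425718 comes from 0.397578 + 0.028140 (the sector-wide selloff=true cases).
So P(sector-wide selloff | ¬price drop) = 0.425718/0.712422 ≈ 0.5976.

Pr(sector-wide selloff | ¬price drop) ≈ 0.5976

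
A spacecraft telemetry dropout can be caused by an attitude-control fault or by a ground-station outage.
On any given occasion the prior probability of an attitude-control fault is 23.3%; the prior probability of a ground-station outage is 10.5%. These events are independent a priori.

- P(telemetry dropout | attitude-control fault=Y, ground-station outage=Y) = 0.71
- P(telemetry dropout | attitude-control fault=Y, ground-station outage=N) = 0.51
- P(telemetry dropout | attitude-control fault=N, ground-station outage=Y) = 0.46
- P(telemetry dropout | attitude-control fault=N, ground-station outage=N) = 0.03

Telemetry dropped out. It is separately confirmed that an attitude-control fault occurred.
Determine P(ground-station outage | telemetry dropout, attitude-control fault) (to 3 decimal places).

Sum P(telemetry dropout|·) weighted by the priors over both values of ground-station outage:
  P(telemetry dropout | attitude-control fault) = 0.51·0.895 + 0.71·0.105
        = 0.456450 + 0.074550 = 0.531000
The terms with ground-station outage present sum to 0.074550, so
  P(ground-station outage | telemetry dropout, attitude-control fault) = 0.074550 / 0.531000 ≈ 0.140

P(ground-station outage | telemetry dropout, attitude-control fault) ≈ 0.140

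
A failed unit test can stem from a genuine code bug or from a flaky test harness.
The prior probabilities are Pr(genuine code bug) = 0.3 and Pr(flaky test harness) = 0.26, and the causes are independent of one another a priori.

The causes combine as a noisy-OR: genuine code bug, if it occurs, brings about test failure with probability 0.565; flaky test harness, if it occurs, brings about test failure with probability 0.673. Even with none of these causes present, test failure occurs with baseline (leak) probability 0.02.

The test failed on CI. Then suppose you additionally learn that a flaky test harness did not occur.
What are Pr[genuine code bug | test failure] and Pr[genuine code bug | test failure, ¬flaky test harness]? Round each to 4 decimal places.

Pr[genuine code bug | test failure] ≈ 0.5920; Pr[genuine code bug | test failure, ¬flaky test harness] ≈ 0.9248

Under noisy-OR, P(test failure | causes) = 1 − (1−0.02)·∏(1−qᵢ) over the active causes.
For the numerator, keep only genuine code bug=true terms: 0.127361 + 0.067127 = 0.194488
Denominator P(test failure): 0.02·0.7·0.74 + 0.67954·0.7·0.26 + 0.5737·0.3·0.74 + 0.8606·0.3·0.26 = 0.328524
Posterior = 0.194488 / 0.328524 ≈ 0.5920

With the extra evidence:
Numerator (weight on configurations with genuine code bug): 0.5737×0.3 = 0.172110
Denominator P(test failure | ¬flaky test harness): 0.02×0.7 + 0.5737×0.3 = 0.186110
Posterior = 0.172110 / 0.186110 ≈ 0.9248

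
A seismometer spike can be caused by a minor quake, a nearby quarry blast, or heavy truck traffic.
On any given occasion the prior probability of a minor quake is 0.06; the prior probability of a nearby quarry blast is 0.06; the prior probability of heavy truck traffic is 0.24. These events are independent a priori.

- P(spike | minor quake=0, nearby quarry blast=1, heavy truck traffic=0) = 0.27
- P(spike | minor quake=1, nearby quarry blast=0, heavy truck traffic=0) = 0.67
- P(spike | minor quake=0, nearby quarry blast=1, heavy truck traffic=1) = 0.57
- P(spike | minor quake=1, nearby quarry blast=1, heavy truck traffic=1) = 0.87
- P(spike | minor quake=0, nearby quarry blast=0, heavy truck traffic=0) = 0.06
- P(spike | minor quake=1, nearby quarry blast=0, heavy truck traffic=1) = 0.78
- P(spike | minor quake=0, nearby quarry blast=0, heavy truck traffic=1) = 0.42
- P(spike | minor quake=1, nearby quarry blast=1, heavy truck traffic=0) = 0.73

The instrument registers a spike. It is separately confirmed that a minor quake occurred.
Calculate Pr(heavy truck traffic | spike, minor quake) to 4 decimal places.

Pr(heavy truck traffic | spike, minor quake) ≈ 0.2691

For the numerator, keep only heavy truck traffic=true terms: 0.175968 + 0.012528 = 0.188496
The normalizing constant is 0.67·0.94·0.76 + 0.78·0.94·0.24 + 0.73·0.06·0.76 + 0.87·0.06·0.24 = 0.700432
Posterior = 0.188496 / 0.700432 ≈ 0.2691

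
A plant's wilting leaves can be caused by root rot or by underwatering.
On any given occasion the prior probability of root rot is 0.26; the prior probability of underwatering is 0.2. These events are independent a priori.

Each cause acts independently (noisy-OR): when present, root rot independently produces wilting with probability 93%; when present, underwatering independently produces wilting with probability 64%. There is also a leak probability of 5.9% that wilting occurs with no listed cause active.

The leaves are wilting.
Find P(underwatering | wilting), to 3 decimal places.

P(underwatering | wilting) ≈ 0.393

Under noisy-OR, P(wilting | causes) = 1 − (1−0.059)·∏(1−qᵢ) over the active causes.
Weight on underwatering=true, given the evidence: 0.097864 + 0.050767 = 0.148631
Normalizer over all consistent configurations: 0.059·0.74·0.8 + 0.66124·0.74·0.2 + 0.93413·0.26·0.8 + 0.976287·0.26·0.2 = 0.377858
Posterior = 0.148631 / 0.377858 ≈ 0.393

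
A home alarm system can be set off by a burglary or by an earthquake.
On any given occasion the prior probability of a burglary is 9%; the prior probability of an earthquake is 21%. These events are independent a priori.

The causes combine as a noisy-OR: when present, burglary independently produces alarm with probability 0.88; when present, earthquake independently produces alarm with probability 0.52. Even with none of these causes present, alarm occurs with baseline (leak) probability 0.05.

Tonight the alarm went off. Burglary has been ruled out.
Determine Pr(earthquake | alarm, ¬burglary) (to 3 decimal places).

Pr(earthquake | alarm, ¬burglary) ≈ 0.743

Under noisy-OR, P(alarm | causes) = 1 − (1−0.05)·∏(1−qᵢ) over the active causes.
Sum P(alarm|·) weighted by the priors over both values of earthquake:
  P(alarm | ¬burglary) = 0.05·0.79 + 0.544·0.21
        = 0.039500 + 0.114240 = 0.153740
The terms with earthquake present sum to 0.114240, so
  P(earthquake | alarm, ¬burglary) = 0.114240 / 0.153740 ≈ 0.743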